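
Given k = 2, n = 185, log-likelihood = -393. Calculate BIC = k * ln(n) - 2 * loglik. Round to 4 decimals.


Compute k*ln(n) = 2*ln(185) = 2*5.220356 = 10.440712.
Then -2*loglik = 786.
BIC = 10.440712 + 786 = 796.440712, which rounds to 796.4407.

796.4407


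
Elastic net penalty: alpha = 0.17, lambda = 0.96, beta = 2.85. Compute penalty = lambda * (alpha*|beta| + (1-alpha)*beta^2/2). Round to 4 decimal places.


alpha * |beta| = 0.17 * 2.85 = 0.4845.
(1-alpha) * beta^2/2 = 0.83 * 8.1225/2 = 3.3708.
Total = 0.96 * (0.4845 + 3.3708) = 3.7011.

3.7011


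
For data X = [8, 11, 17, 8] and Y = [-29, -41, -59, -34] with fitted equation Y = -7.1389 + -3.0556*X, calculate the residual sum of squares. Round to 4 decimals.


For each point, residual = actual - predicted.
Residuals: [2.5837, -0.2495, 0.0841, -2.4163].
Sum of squared residuals = 12.5833.

12.5833


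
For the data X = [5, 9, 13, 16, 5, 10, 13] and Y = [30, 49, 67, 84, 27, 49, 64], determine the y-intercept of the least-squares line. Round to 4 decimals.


Compute b1 = 4.8651 from the OLS formula.
With xbar = 10.1429 and ybar = 52.8571, the intercept is:
b0 = 52.8571 - 4.8651 * 10.1429 = 3.5109.

3.5109


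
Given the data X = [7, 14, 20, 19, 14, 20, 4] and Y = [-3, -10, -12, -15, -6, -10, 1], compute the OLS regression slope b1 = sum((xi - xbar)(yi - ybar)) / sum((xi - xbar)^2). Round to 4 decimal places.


First compute the means: xbar = 14.0000, ybar = -7.8571.
Then S_xx = sum((xi - xbar)^2) = 246.0000.
S_xy = sum((xi - xbar)(yi - ybar)) = -196.0000.
b1 = S_xy / S_xx = -196.0000 / 246.0000 = -0.7967.

-0.7967


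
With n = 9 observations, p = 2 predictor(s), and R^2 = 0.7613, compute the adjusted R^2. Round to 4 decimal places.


Using the formula:
(1 - 0.7613) = 0.2387.
Multiply by 8/6: 0.2387 * 8 = 1.9096, then 1.9096 / 6 = 0.3183.
Adj R^2 = 1 - 0.3183 = 0.6817.

0.6817


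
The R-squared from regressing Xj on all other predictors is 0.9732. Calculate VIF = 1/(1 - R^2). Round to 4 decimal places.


Denominator: 1 - 0.9732 = 0.0268.
VIF = 1 / 0.0268 = 37.3134.

37.3134


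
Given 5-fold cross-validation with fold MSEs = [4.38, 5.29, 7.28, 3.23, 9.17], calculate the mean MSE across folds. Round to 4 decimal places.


Sum of fold MSEs = 29.3500.
Average = 29.3500 / 5 = 5.8700.

5.8700


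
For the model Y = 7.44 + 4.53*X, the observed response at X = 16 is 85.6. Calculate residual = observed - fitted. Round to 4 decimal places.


Fitted value at X = 16 is yhat = 7.44 + 4.53*16 = 79.9200.
Residual = 85.6 - 79.9200 = 5.6800.

5.6800


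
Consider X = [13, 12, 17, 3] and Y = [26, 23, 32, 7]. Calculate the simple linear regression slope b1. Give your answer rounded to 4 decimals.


Calculate xbar = 11.2500, ybar = 22.0000.
S_xx = 104.7500, S_xy = 189.0000.
Using b1 = S_xy / S_xx = 189.0000 / 104.7500, we get b1 = 1.8043.

1.8043


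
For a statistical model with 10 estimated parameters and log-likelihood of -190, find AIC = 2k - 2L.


AIC = 2k - 2*loglik = 2(10) - 2(-190).
= 20 + 380 = 400.

400


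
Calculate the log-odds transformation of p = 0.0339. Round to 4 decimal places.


Compute the odds: 0.0339/0.9661 = 0.0351.
Take the natural log: ln(0.0351) = -3.3499.

-3.3499


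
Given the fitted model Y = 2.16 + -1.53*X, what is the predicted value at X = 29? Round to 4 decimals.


Predicted value:
Y = 2.16 + (-1.53)(29) = 2.16 + -44.3700 = -42.2100.

-42.2100


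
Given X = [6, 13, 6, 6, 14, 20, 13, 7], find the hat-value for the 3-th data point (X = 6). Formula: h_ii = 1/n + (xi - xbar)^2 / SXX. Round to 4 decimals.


n = 8, xbar = 10.6250.
SXX = sum((xi - xbar)^2) = 187.8750.
h = 1/8 + (6 - 10.6250)^2 / 187.8750 = 0.2389.

0.2389


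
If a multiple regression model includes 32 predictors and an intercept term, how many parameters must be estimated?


Including the intercept, the model has 32 predictor coefficients + 1 intercept.
Total = 33.

33


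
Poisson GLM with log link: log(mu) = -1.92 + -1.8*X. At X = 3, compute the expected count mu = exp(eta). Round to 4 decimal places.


eta = -1.92 + -1.8 * 3 = -7.3200.
mu = exp(-7.3200) = 0.0007.

0.0007


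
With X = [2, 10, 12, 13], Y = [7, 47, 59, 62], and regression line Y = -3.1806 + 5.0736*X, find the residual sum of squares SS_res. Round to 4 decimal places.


For each point, residual = actual - predicted.
Residuals: [0.0334, -0.5554, 1.2974, -0.7762].
Sum of squared residuals = 2.5953.

2.5953


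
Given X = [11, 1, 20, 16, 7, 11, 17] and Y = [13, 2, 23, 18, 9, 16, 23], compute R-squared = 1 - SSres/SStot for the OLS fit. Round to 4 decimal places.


Fit the OLS line: b0 = 1.2650, b1 = 1.1463.
SSres = 14.5859.
SStot = 346.8571.
R^2 = 1 - 14.5859/346.8571 = 0.9579.

0.9579


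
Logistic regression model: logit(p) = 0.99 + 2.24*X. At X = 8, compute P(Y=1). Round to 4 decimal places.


Compute z = 0.99 + (2.24)(8) = 18.9100.
exp(-z) = 0.0000.
P = 1/(1 + 0.0000) = 1.0000.

1.0000


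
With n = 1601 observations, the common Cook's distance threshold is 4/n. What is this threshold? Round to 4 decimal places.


Cook's distance cutoff = 4/n = 4/1601.
= 0.0025.

0.0025


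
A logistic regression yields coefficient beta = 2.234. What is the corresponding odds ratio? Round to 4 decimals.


Odds ratio = exp(beta) = exp(2.234).
= 9.3371.

9.3371


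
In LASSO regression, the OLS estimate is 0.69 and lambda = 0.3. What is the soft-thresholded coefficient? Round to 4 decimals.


Check: |0.69| = 0.69 vs lambda = 0.3.
Since |beta| > lambda, coefficient = sign(beta)*(|beta| - lambda) = 0.3900.
Soft-thresholded coefficient = 0.3900.

0.3900


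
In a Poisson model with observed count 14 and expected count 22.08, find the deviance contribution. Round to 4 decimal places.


First: ln(14/22.08) = -0.455615.
Then: 14 * -0.455615 = -6.378610.
y - mu = 14 - 22.08 = -8.08.
D = 2(-6.378610 - -8.08) = 3.402780, which rounds to 3.4028.

3.4028


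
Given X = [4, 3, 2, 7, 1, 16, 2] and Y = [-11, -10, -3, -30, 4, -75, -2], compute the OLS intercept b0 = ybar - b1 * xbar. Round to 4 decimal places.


The slope is b1 = -5.2134.
Sample means are xbar = 5.0000 and ybar = -18.1429.
Intercept: b0 = -18.1429 - (-5.2134)(5.0000) = 7.9242.

7.9242


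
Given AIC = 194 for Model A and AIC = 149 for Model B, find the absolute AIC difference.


Absolute difference = |194 - 149| = 45.
The model with lower AIC (B) is preferred.

45


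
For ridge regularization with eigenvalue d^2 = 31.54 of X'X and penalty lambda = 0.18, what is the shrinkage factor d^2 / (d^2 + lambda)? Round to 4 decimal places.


Compute the denominator: 31.54 + 0.18 = 31.7200.
Shrinkage factor = 31.54 / 31.7200 = 0.9943.

0.9943


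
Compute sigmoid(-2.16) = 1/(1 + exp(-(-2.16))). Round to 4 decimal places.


Compute exp(2.1600) = 8.6711.
Sigmoid = 1 / (1 + 8.6711) = 1 / 9.6711 = 0.1034.

0.1034


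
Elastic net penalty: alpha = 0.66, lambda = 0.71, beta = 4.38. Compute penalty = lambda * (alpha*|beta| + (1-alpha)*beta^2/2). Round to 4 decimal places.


Compute:
L1 = 0.66 * 4.38 = 2.8908.
L2 = 0.34 * 4.38^2 / 2 = 3.2613.
Penalty = 0.71 * (2.8908 + 3.2613) = 4.3680.

4.3680


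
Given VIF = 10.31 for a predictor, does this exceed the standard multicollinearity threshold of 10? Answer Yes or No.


Compare VIF = 10.31 to the threshold of 10.
10.31 >= 10, so the answer is Yes.

Yes


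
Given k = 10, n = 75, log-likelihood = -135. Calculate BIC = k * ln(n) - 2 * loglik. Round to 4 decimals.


k * ln(n) = 10 * ln(75) = 10 * 4.317488 = 43.174880.
-2 * loglik = -2 * (-135) = 270.
BIC = 43.174880 + 270 = 313.174880, which rounds to 313.1749.

313.1749


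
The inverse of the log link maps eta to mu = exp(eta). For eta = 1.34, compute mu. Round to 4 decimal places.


The inverse log link gives:
mu = exp(1.34) = 3.8190.

3.8190


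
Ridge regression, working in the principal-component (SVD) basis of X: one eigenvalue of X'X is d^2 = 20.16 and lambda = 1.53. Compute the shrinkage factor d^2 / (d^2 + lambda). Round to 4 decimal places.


Denominator = d^2 + lambda = 20.16 + 1.53 = 21.6900.
Shrinkage = 20.16 / 21.6900 = 0.9295.

0.9295


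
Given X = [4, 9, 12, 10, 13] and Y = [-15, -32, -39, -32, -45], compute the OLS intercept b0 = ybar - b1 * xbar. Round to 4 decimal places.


Compute b1 = -3.1748 from the OLS formula.
With xbar = 9.6000 and ybar = -32.6000, the intercept is:
b0 = -32.6000 - -3.1748 * 9.6000 = -2.1220.

-2.1220


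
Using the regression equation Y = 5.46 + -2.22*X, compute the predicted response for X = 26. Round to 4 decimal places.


Predicted value:
Y = 5.46 + (-2.22)(26) = 5.46 + -57.7200 = -52.2600.

-52.2600


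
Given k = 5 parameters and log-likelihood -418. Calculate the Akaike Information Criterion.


Compute:
2k = 2*5 = 10.
-2*loglik = -2*(-418) = 836.
AIC = 10 + 836 = 846.

846


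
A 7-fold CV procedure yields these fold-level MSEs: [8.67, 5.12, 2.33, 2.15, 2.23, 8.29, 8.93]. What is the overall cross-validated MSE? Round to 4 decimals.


Total MSE across folds = 37.7200.
CV-MSE = 37.7200/7 = 5.3886.

5.3886


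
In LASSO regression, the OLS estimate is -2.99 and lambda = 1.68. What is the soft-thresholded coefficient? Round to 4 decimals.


Check: |-2.99| = 2.99 vs lambda = 1.68.
Since |beta| > lambda, coefficient = sign(beta)*(|beta| - lambda) = -1.3100.
Soft-thresholded coefficient = -1.3100.

-1.3100


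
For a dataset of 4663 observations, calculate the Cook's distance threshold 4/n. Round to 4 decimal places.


The threshold is 4/n.
4/4663 = 0.0009.

0.0009


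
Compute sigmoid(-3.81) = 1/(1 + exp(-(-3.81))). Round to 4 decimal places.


First, exp(3.8100) = 45.1504.
Then sigma(z) = 1/(1 + 45.1504) = 0.0217.

0.0217


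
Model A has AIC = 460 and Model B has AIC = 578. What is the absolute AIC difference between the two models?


Absolute difference = |460 - 578| = 118.
The model with lower AIC (A) is preferred.

118


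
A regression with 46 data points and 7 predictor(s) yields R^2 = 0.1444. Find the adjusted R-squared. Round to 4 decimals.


Plug in: Adj R^2 = 1 - (1 - 0.1444) * 45/38.
= 1 - 0.8556 * 45/38
= 1 - 38.5020 / 38
= 1 - 1.0132 = -0.0132.

-0.0132


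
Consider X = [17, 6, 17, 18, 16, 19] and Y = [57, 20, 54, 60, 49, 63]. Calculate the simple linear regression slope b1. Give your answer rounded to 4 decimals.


The sample means are xbar = 15.5000 and ybar = 50.5000.
Compute S_xx = 113.5000 and S_xy = 371.5000.
Slope b1 = S_xy / S_xx = 371.5000 / 113.5000 = 3.2731.

3.2731


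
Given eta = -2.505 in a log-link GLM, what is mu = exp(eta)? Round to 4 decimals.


mu = exp(eta) = exp(-2.505).
= 0.0817.

0.0817


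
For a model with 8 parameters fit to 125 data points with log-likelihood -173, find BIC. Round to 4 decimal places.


Compute k*ln(n) = 8*ln(125) = 8*4.828314 = 38.626512.
Then -2*loglik = 346.
BIC = 38.626512 + 346 = 384.626512, which rounds to 384.6265.

384.6265


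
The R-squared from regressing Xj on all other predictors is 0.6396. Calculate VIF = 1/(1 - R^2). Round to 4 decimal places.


Using VIF = 1/(1 - R^2_j):
1 - 0.6396 = 0.3604.
VIF = 2.7747.

2.7747


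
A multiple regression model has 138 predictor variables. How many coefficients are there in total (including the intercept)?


Total coefficients = number of predictors + 1 (for the intercept).
= 138 + 1 = 139.

139


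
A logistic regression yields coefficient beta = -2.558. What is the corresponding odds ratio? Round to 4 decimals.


The odds ratio is computed as:
OR = e^(-2.558) = 0.0775.

0.0775


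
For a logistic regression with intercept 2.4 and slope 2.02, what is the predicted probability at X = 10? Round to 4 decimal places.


z = 2.4 + 2.02 * 10 = 22.6000.
Sigmoid: P = 1 / (1 + exp(-22.6000)) = 1.0000.

1.0000


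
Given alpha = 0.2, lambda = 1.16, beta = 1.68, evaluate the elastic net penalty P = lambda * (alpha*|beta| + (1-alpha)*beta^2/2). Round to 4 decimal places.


Compute:
L1 = 0.2 * 1.68 = 0.3360.
L2 = 0.8 * 1.68^2 / 2 = 1.1290.
Penalty = 1.16 * (0.3360 + 1.1290) = 1.6994.

1.6994


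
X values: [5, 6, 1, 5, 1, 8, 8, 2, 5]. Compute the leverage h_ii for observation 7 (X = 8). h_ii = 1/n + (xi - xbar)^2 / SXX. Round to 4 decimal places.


n = 9, xbar = 4.5556.
SXX = sum((xi - xbar)^2) = 58.2222.
h = 1/9 + (8 - 4.5556)^2 / 58.2222 = 0.3149.

0.3149


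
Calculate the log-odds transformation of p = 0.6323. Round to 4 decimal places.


The odds are p/(1-p) = 0.6323 / 0.3677 = 1.7196.
logit(p) = ln(1.7196) = 0.5421.

0.5421


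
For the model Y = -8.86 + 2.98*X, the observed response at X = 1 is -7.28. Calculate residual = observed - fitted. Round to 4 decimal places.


Compute yhat = -8.86 + (2.98)(1) = -5.8800.
Residual = actual - predicted = -7.28 - -5.8800 = -1.4000.

-1.4000


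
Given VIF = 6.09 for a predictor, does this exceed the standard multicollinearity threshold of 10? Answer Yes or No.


The threshold is 10.
VIF = 6.09 is < 10.
Multicollinearity indication: No.

No


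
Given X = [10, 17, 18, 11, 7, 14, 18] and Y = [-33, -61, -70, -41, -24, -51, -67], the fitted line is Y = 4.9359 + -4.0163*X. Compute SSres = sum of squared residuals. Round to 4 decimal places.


For each point, residual = actual - predicted.
Residuals: [2.2271, 2.3412, -2.6425, -1.7566, -0.8218, 0.2923, 0.3575].
Sum of squared residuals = 21.3982.

21.3982


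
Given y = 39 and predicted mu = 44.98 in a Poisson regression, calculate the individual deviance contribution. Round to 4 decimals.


First: ln(39/44.98) = -0.142656.
Then: 39 * -0.142656 = -5.563584.
y - mu = 39 - 44.98 = -5.98.
D = 2(-5.563584 - -5.98) = 0.832832, which rounds to 0.8328.

0.8328


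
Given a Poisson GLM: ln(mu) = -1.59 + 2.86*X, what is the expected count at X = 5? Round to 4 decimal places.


Linear predictor: eta = -1.59 + (2.86)(5) = 12.7100.
Expected count: mu = exp(12.7100) = 331041.8230.

331041.8230


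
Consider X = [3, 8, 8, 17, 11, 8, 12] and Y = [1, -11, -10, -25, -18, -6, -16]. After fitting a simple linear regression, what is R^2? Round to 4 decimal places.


Fit the OLS line: b0 = 5.9058, b1 = -1.8857.
SSres = 26.5138.
SStot = 430.8571.
R^2 = 1 - 26.5138/430.8571 = 0.9385.

0.9385


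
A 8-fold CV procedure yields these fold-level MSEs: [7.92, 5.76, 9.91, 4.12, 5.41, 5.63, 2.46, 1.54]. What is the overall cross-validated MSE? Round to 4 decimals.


Sum of fold MSEs = 42.7500.
Average = 42.7500 / 8 = 5.3438.

5.3438


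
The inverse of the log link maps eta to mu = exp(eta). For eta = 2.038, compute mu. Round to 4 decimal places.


The inverse log link gives:
mu = exp(2.038) = 7.6752.

7.6752


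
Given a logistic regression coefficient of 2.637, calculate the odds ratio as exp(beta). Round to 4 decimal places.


The odds ratio is computed as:
OR = e^(2.637) = 13.9712.

13.9712


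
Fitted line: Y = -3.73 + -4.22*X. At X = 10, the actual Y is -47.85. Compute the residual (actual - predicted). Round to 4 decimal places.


Fitted value at X = 10 is yhat = -3.73 + -4.22*10 = -45.9300.
Residual = -47.85 - -45.9300 = -1.9200.

-1.9200


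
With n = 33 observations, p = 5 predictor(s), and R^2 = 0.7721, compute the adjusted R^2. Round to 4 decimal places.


Plug in: Adj R^2 = 1 - (1 - 0.7721) * 32/27.
= 1 - 0.2279 * 32/27
= 1 - 7.2928 / 27
= 1 - 0.2701 = 0.7299.

0.7299


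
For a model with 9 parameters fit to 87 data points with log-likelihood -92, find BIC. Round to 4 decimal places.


ln(87) = 4.465908.
k * ln(n) = 9 * 4.465908 = 40.193172.
-2L = 184.
BIC = 40.193172 + 184 = 224.193172, which rounds to 224.1932.

224.1932


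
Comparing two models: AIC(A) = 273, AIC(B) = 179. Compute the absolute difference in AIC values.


Compute |273 - 179| = 94.
Model B has the smaller AIC.

94


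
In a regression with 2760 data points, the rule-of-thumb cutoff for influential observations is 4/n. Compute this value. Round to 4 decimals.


The threshold is 4/n.
4/2760 = 0.0014.

0.0014


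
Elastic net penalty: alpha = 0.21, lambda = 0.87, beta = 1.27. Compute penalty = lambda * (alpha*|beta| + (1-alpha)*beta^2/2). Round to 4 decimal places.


Compute:
L1 = 0.21 * 1.27 = 0.2667.
L2 = 0.79 * 1.27^2 / 2 = 0.6371.
Penalty = 0.87 * (0.2667 + 0.6371) = 0.7863.

0.7863


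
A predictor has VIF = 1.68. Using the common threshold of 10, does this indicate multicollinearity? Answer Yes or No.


The threshold is 10.
VIF = 1.68 is < 10.
Multicollinearity indication: No.

No


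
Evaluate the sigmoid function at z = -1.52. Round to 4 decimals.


Compute exp(1.5200) = 4.5722.
Sigmoid = 1 / (1 + 4.5722) = 1 / 5.5722 = 0.1795.

0.1795


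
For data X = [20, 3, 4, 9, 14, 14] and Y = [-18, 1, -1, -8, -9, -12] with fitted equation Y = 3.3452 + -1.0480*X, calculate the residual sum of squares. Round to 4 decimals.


Predicted values from Y = 3.3452 + -1.0480*X.
Residuals: [-0.3852, 0.7988, -0.1532, -1.9132, 2.3268, -0.6732].
SSres = 10.3375.

10.3375


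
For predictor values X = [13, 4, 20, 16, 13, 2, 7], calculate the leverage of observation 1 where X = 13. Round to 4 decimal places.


n = 7, xbar = 10.7143.
SXX = sum((xi - xbar)^2) = 259.4286.
h = 1/7 + (13 - 10.7143)^2 / 259.4286 = 0.1630.

0.1630


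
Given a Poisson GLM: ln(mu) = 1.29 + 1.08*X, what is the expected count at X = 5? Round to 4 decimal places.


Compute eta = 1.29 + 1.08 * 5 = 6.6900.
Apply inverse link: mu = e^6.6900 = 804.3223.

804.3223


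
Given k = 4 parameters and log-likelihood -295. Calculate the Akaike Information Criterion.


Compute:
2k = 2*4 = 8.
-2*loglik = -2*(-295) = 590.
AIC = 8 + 590 = 598.

598


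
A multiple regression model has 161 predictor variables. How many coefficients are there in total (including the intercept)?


Each predictor gets one coefficient, plus one intercept.
Total parameters = 161 + 1 = 162.

162


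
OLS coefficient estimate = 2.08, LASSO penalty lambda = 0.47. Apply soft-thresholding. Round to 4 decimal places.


Absolute value: |2.08| = 2.08.
Compare to lambda = 0.47.
Since |beta| > lambda, coefficient = sign(beta)*(|beta| - lambda) = 1.6100.

1.6100


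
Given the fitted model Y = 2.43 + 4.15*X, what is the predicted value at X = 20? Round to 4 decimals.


Plug X = 20 into Y = 2.43 + 4.15*X:
Y = 2.43 + 83.0000 = 85.4300.

85.4300


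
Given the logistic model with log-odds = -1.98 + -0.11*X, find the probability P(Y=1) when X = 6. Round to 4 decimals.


Linear predictor: z = -1.98 + -0.11 * 6 = -2.6400.
P = 1/(1 + exp(2.6400)) = 1/(1 + 14.0132) = 0.0666.

0.0666


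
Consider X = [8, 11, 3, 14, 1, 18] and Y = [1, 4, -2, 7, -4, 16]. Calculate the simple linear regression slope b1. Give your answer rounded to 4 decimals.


The sample means are xbar = 9.1667 and ybar = 3.6667.
Compute S_xx = 210.8333 and S_xy = 226.3333.
Slope b1 = S_xy / S_xx = 226.3333 / 210.8333 = 1.0735.

1.0735


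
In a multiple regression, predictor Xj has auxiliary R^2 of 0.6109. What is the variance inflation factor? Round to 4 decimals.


Denominator: 1 - 0.6109 = 0.3891.
VIF = 1 / 0.3891 = 2.5700.

2.5700


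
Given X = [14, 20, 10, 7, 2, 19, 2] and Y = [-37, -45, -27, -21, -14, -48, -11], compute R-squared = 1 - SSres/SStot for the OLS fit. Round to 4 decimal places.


After computing the OLS fit (b0=-8.2532, b1=-1.9625):
SSres = 20.3915, SStot = 1298.0000.
R^2 = 1 - 20.3915/1298.0000 = 0.9843.

0.9843


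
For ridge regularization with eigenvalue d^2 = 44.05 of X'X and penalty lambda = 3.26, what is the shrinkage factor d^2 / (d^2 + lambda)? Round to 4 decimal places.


Compute the denominator: 44.05 + 3.26 = 47.3100.
Shrinkage factor = 44.05 / 47.3100 = 0.9311.

0.9311


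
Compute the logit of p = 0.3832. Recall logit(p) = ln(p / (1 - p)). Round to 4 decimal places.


Compute the odds: 0.3832/0.6168 = 0.6213.
Take the natural log: ln(0.6213) = -0.4760.

-0.4760


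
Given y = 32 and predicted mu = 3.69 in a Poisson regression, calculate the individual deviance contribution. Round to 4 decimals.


First: ln(32/3.69) = 2.160109.
Then: 32 * 2.160109 = 69.123488.
y - mu = 32 - 3.69 = 28.31.
D = 2(69.123488 - 28.31) = 81.626976, which rounds to 81.6270.

81.6270


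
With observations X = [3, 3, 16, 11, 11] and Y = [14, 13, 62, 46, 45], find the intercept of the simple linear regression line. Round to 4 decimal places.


Compute b1 = 3.8043 from the OLS formula.
With xbar = 8.8000 and ybar = 36.0000, the intercept is:
b0 = 36.0000 - 3.8043 * 8.8000 = 2.5217.

2.5217


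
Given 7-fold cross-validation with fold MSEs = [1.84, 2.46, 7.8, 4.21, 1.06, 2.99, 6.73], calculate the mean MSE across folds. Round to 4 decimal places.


Add all fold MSEs: 27.0900.
Divide by k = 7: 27.0900/7 = 3.8700.

3.8700


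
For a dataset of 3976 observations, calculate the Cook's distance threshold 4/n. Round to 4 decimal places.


The threshold is 4/n.
4/3976 = 0.0010.

0.0010


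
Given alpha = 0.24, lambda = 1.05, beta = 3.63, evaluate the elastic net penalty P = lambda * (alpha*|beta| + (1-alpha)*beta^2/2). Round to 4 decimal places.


alpha * |beta| = 0.24 * 3.63 = 0.8712.
(1-alpha) * beta^2/2 = 0.76 * 13.1769/2 = 5.0072.
Total = 1.05 * (0.8712 + 5.0072) = 6.1723.

6.1723


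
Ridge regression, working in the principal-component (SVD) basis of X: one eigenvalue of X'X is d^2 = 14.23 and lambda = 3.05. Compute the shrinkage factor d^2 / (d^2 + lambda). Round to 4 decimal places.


Denominator = d^2 + lambda = 14.23 + 3.05 = 17.2800.
Shrinkage = 14.23 / 17.2800 = 0.8235.

0.8235


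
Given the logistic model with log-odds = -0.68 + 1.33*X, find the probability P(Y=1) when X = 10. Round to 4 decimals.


Compute z = -0.68 + (1.33)(10) = 12.6200.
exp(-z) = 0.0000.
P = 1/(1 + 0.0000) = 1.0000.

1.0000


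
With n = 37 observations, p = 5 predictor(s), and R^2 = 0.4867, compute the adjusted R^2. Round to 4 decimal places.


Using the formula:
(1 - 0.4867) = 0.5133.
Multiply by 36/31: 0.5133 * 36 = 18.4788, then 18.4788 / 31 = 0.5961.
Adj R^2 = 1 - 0.5961 = 0.4039.

0.4039


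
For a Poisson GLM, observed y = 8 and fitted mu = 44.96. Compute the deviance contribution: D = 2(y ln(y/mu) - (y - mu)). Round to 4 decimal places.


y/mu = 8/44.96 = 0.177936 (approx.), and ln(8/44.96) = -1.726332.
y * ln(y/mu) = 8 * -1.726332 = -13.810656.
y - mu = -36.96.
D = 2 * (-13.810656 - -36.96) = 46.298688, which rounds to 46.2987.

46.2987


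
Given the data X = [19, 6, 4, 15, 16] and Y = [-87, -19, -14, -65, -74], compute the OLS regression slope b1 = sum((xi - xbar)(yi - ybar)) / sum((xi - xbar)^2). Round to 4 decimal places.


First compute the means: xbar = 12.0000, ybar = -51.8000.
Then S_xx = sum((xi - xbar)^2) = 174.0000.
S_xy = sum((xi - xbar)(yi - ybar)) = -874.0000.
b1 = S_xy / S_xx = -874.0000 / 174.0000 = -5.0230.

-5.0230


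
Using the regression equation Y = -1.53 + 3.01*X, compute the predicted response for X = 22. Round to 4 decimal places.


Substitute X = 22 into the equation:
Y = -1.53 + 3.01 * 22 = -1.53 + 66.2200 = 64.6900.

64.6900


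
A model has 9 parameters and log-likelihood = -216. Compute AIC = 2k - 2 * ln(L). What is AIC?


Compute:
2k = 2*9 = 18.
-2*loglik = -2*(-216) = 432.
AIC = 18 + 432 = 450.

450


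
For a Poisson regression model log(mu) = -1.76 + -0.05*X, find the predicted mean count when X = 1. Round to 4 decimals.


eta = -1.76 + -0.05 * 1 = -1.8100.
mu = exp(-1.8100) = 0.1637.

0.1637


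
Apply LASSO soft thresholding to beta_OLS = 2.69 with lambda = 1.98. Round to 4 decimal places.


|beta_OLS| = 2.69.
lambda = 1.98.
Since |beta| > lambda, coefficient = sign(beta)*(|beta| - lambda) = 0.7100.
Result = 0.7100.

0.7100


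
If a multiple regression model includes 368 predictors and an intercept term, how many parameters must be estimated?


Total coefficients = number of predictors + 1 (for the intercept).
= 368 + 1 = 369.

369


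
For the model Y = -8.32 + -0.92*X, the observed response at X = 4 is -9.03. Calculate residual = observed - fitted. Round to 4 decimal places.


Fitted value at X = 4 is yhat = -8.32 + -0.92*4 = -12.0000.
Residual = -9.03 - -12.0000 = 2.9700.

2.9700


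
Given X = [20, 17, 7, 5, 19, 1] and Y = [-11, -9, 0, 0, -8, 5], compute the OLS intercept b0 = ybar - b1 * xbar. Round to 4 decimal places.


The slope is b1 = -0.7707.
Sample means are xbar = 11.5000 and ybar = -3.8333.
Intercept: b0 = -3.8333 - (-0.7707)(11.5000) = 5.0302.

5.0302


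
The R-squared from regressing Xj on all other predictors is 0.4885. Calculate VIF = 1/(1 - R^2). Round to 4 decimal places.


Using VIF = 1/(1 - R^2_j):
1 - 0.4885 = 0.5115.
VIF = 1.9550.

1.9550


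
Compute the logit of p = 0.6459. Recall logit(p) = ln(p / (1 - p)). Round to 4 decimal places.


Compute the odds: 0.6459/0.3541 = 1.8241.
Take the natural log: ln(1.8241) = 0.6011.

0.6011


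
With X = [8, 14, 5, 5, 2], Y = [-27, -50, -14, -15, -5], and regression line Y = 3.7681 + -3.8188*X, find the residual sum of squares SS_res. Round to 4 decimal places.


Predicted values from Y = 3.7681 + -3.8188*X.
Residuals: [-0.2177, -0.3049, 1.3259, 0.3259, -1.1305].
SSres = 3.2826.

3.2826


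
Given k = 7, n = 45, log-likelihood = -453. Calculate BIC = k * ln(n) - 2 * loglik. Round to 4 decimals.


ln(45) = 3.806662.
k * ln(n) = 7 * 3.806662 = 26.646634.
-2L = 906.
BIC = 26.646634 + 906 = 932.646634, which rounds to 932.6466.

932.6466


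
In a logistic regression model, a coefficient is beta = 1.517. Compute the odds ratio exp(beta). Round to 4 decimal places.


Odds ratio = exp(beta) = exp(1.517).
= 4.5585.

4.5585


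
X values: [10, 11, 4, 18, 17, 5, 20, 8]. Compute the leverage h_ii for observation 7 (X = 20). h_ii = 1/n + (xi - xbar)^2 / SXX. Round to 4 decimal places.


Compute xbar = 11.6250 with n = 8 observations.
SXX = 257.8750.
Leverage = 1/8 + (20 - 11.6250)^2/257.8750 = 0.3970.

0.3970


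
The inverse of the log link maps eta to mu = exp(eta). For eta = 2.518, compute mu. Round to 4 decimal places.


The inverse log link gives:
mu = exp(2.518) = 12.4038.

12.4038


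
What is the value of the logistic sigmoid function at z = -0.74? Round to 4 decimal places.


exp(0.7400) = 2.0959.
1 + exp(-z) = 3.0959.
sigmoid = 1/3.0959 = 0.3230.

0.3230


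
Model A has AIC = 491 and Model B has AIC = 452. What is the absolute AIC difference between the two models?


|AIC_A - AIC_B| = |491 - 452| = 39.
Model B is preferred (lower AIC).

39


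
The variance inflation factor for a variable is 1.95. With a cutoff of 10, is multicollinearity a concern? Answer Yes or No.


Compare VIF = 1.95 to the threshold of 10.
1.95 < 10, so the answer is No.

No


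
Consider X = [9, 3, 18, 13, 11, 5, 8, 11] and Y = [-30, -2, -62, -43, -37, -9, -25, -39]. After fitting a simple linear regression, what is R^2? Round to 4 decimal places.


Fit the OLS line: b0 = 8.7443, b1 = -4.0635.
SSres = 32.2557.
SStot = 2566.8750.
R^2 = 1 - 32.2557/2566.8750 = 0.9874.

0.9874


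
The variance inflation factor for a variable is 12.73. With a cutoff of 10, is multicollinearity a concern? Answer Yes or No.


Check: VIF = 12.73 vs threshold = 10.
Since 12.73 >= 10, the answer is Yes.

Yes


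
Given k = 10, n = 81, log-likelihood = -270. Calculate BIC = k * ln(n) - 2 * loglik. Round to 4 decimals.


ln(81) = 4.394449.
k * ln(n) = 10 * 4.394449 = 43.944490.
-2L = 540.
BIC = 43.944490 + 540 = 583.944490, which rounds to 583.9445.

583.9445


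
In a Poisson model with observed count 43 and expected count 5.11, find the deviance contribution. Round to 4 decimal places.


y/mu = 43/5.11 = 8.414873 (approx.), and ln(43/5.11) = 2.130001.
y * ln(y/mu) = 43 * 2.130001 = 91.590043.
y - mu = 37.89.
D = 2 * (91.590043 - 37.89) = 107.400086, which rounds to 107.4001.

107.4001


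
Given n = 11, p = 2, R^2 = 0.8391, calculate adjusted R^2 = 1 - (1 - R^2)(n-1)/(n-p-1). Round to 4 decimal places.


Plug in: Adj R^2 = 1 - (1 - 0.8391) * 10/8.
= 1 - 0.1609 * 10/8
= 1 - 1.6090 / 8
= 1 - 0.2011 = 0.7989.

0.7989


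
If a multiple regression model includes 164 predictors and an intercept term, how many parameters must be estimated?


Total coefficients = number of predictors + 1 (for the intercept).
= 164 + 1 = 165.

165


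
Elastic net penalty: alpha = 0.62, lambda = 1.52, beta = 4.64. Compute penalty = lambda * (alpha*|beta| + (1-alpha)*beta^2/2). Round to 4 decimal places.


L1 component = 0.62 * |4.64| = 2.8768.
L2 component = 0.38 * 4.64^2 / 2 = 4.0906.
Penalty = 1.52 * (2.8768 + 4.0906) = 1.52 * 6.9674 = 10.5905.

10.5905


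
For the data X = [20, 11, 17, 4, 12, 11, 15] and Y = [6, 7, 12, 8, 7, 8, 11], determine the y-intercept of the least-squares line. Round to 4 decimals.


The slope is b1 = 0.0719.
Sample means are xbar = 12.8571 and ybar = 8.4286.
Intercept: b0 = 8.4286 - (0.0719)(12.8571) = 7.5036.

7.5036


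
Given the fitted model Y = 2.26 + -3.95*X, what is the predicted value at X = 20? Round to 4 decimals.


Predicted value:
Y = 2.26 + (-3.95)(20) = 2.26 + -79.0000 = -76.7400.

-76.7400


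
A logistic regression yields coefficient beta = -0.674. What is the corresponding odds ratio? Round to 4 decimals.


exp(-0.674) = 0.5097.
So the odds ratio is 0.5097.

0.5097


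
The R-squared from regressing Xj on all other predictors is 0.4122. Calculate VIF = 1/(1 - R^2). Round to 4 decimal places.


Denominator: 1 - 0.4122 = 0.5878.
VIF = 1 / 0.5878 = 1.7013.

1.7013


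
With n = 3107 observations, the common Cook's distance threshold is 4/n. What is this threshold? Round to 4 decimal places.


The threshold is 4/n.
4/3107 = 0.0013.

0.0013


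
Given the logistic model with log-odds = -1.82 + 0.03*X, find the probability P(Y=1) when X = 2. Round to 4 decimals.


Linear predictor: z = -1.82 + 0.03 * 2 = -1.7600.
P = 1/(1 + exp(1.7600)) = 1/(1 + 5.8124) = 0.1468.

0.1468


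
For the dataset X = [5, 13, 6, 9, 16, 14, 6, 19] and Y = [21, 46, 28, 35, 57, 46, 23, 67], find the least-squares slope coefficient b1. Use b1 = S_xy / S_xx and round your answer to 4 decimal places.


First compute the means: xbar = 11.0000, ybar = 40.3750.
Then S_xx = sum((xi - xbar)^2) = 192.0000.
S_xy = sum((xi - xbar)(yi - ybar)) = 600.0000.
b1 = S_xy / S_xx = 600.0000 / 192.0000 = 3.1250.

3.1250


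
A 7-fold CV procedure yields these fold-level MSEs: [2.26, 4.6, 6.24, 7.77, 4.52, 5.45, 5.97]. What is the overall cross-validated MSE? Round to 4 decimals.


Add all fold MSEs: 36.8100.
Divide by k = 7: 36.8100/7 = 5.2586.

5.2586


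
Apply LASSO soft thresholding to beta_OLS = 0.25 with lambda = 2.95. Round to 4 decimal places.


Absolute value: |0.25| = 0.25.
Compare to lambda = 2.95.
Since |beta| <= lambda, the coefficient is set to 0.

0.0000


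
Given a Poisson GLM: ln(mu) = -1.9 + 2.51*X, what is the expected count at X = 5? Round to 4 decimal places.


Linear predictor: eta = -1.9 + (2.51)(5) = 10.6500.
Expected count: mu = exp(10.6500) = 42192.5945.

42192.5945


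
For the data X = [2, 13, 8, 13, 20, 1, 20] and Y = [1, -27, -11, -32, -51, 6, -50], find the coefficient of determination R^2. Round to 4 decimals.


The fitted line is Y = 9.0520 + -2.9528*X.
SSres = 30.9115, SStot = 3169.7143.
R^2 = 1 - SSres/SStot = 0.9902.

0.9902


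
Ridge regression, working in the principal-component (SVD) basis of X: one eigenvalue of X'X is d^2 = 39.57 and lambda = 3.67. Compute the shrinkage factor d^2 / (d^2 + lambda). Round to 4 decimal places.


Compute the denominator: 39.57 + 3.67 = 43.2400.
Shrinkage factor = 39.57 / 43.2400 = 0.9151.

0.9151


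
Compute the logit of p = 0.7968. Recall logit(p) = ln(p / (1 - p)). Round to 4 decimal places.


The odds are p/(1-p) = 0.7968 / 0.2032 = 3.9213.
logit(p) = ln(3.9213) = 1.3664.

1.3664


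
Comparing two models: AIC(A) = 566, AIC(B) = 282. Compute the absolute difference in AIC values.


Compute |566 - 282| = 284.
Model B has the smaller AIC.

284


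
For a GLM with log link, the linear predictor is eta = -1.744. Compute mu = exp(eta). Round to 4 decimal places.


mu = exp(eta) = exp(-1.744).
= 0.1748.

0.1748


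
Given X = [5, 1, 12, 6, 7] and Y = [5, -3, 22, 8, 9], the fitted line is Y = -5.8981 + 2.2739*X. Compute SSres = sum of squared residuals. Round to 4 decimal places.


Compute predicted values, then residuals = yi - yhat_i.
Residuals: [-0.4714, 0.6242, 0.6113, 0.2547, -1.0192].
SSres = sum(residual^2) = 2.0892.

2.0892


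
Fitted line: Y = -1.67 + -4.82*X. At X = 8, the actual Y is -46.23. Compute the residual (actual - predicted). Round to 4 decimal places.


Fitted value at X = 8 is yhat = -1.67 + -4.82*8 = -40.2300.
Residual = -46.23 - -40.2300 = -6.0000.

-6.0000


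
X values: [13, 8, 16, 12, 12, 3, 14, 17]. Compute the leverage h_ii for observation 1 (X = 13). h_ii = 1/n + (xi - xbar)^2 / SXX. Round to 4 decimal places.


Mean of X: xbar = 11.8750.
SXX = 142.8750.
For X = 13: h = 1/8 + (13 - 11.8750)^2/142.8750 = 0.1339.

0.1339


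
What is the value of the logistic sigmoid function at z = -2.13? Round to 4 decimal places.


exp(2.1300) = 8.4149.
1 + exp(-z) = 9.4149.
sigmoid = 1/9.4149 = 0.1062.

0.1062


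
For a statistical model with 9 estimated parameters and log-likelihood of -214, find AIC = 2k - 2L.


AIC = 2k - 2*loglik = 2(9) - 2(-214).
= 18 + 428 = 446.

446


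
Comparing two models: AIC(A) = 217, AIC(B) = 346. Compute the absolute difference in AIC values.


Absolute difference = |217 - 346| = 129.
The model with lower AIC (A) is preferred.

129


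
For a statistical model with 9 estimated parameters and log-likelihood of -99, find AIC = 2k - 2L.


AIC = 2*9 - 2*(-99).
= 18 + 198 = 216.

216


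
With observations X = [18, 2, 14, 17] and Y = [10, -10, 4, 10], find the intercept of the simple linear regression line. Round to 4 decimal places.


First find the slope: b1 = 1.2750.
Means: xbar = 12.7500, ybar = 3.5000.
b0 = ybar - b1 * xbar = 3.5000 - 1.2750 * 12.7500 = -12.7558.

-12.7558


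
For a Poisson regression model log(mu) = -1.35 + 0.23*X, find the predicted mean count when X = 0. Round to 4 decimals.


Linear predictor: eta = -1.35 + (0.23)(0) = -1.3500.
Expected count: mu = exp(-1.3500) = 0.2592.

0.2592


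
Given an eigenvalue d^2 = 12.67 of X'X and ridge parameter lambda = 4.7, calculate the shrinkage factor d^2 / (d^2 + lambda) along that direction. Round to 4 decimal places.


Denominator = d^2 + lambda = 12.67 + 4.7 = 17.3700.
Shrinkage = 12.67 / 17.3700 = 0.7294.

0.7294


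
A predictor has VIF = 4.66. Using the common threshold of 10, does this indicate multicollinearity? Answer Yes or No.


Compare VIF = 4.66 to the threshold of 10.
4.66 < 10, so the answer is No.

No


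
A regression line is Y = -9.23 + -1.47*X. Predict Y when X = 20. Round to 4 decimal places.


Substitute X = 20 into the equation:
Y = -9.23 + -1.47 * 20 = -9.23 + -29.4000 = -38.6300.

-38.6300


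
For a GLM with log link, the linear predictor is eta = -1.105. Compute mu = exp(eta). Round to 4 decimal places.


Apply the inverse link:
mu = e^-1.105 = 0.3312.

0.3312


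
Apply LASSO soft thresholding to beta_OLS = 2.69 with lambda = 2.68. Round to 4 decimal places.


Absolute value: |2.69| = 2.69.
Compare to lambda = 2.68.
Since |beta| > lambda, coefficient = sign(beta)*(|beta| - lambda) = 0.0100.

0.0100


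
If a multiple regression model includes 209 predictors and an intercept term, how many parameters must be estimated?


Including the intercept, the model has 209 predictor coefficients + 1 intercept.
Total = 210.

210


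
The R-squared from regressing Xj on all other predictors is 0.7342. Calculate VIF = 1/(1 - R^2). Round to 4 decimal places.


Denominator: 1 - 0.7342 = 0.2658.
VIF = 1 / 0.2658 = 3.7622.

3.7622


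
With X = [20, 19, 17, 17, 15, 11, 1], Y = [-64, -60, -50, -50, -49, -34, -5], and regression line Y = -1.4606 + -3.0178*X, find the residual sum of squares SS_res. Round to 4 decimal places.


For each point, residual = actual - predicted.
Residuals: [-2.1834, -1.2012, 2.7632, 2.7632, -2.2724, 0.6564, -0.5216].
Sum of squared residuals = 27.3474.

27.3474


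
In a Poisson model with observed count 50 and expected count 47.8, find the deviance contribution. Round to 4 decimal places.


Compute y*ln(y/mu) = 50*ln(50/47.8) = 50*0.044997 = 2.249850.
y - mu = 2.2.
D = 2*(2.249850 - (2.2)) = 0.099700, which rounds to 0.0997.

0.0997


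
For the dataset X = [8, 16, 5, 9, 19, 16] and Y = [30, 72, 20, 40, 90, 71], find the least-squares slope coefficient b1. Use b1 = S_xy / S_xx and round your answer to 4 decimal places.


First compute the means: xbar = 12.1667, ybar = 53.8333.
Then S_xx = sum((xi - xbar)^2) = 154.8333.
S_xy = sum((xi - xbar)(yi - ybar)) = 768.1667.
b1 = S_xy / S_xx = 768.1667 / 154.8333 = 4.9612.

4.9612


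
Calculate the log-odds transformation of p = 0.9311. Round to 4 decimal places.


1 - p = 0.0689.
p/(1-p) = 13.5138.
logit = ln(13.5138) = 2.6037.

2.6037


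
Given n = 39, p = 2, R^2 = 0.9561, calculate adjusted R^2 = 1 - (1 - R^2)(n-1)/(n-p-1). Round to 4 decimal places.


Plug in: Adj R^2 = 1 - (1 - 0.9561) * 38/36.
= 1 - 0.0439 * 38/36
= 1 - 1.6682 / 36
= 1 - 0.0463 = 0.9537.

0.9537


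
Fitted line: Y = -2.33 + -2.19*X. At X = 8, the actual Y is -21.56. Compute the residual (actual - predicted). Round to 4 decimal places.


Compute yhat = -2.33 + (-2.19)(8) = -19.8500.
Residual = actual - predicted = -21.56 - -19.8500 = -1.7100.

-1.7100


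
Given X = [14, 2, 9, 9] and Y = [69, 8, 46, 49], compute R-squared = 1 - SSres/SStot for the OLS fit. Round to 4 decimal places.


Fit the OLS line: b0 = -0.6644, b1 = 5.1370.
SSres = 19.6301.
SStot = 1946.0000.
R^2 = 1 - 19.6301/1946.0000 = 0.9899.

0.9899


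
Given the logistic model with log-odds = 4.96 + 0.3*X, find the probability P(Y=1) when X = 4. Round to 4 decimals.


z = 4.96 + 0.3 * 4 = 6.1600.
Sigmoid: P = 1 / (1 + exp(-6.1600)) = 0.9979.

0.9979


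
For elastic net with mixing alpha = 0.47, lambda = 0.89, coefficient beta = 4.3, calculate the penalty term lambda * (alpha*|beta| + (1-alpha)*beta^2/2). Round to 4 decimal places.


alpha * |beta| = 0.47 * 4.3 = 2.0210.
(1-alpha) * beta^2/2 = 0.53 * 18.4900/2 = 4.8999.
Total = 0.89 * (2.0210 + 4.8999) = 6.1596.

6.1596


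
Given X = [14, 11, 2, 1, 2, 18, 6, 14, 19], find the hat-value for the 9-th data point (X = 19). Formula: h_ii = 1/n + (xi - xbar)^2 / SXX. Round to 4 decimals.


Mean of X: xbar = 9.6667.
SXX = 402.0000.
For X = 19: h = 1/9 + (19 - 9.6667)^2/402.0000 = 0.3278.

0.3278


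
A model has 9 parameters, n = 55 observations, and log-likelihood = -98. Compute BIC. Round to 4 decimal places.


k * ln(n) = 9 * ln(55) = 9 * 4.007333 = 36.065997.
-2 * loglik = -2 * (-98) = 196.
BIC = 36.065997 + 196 = 232.065997, which rounds to 232.0660.

232.0660


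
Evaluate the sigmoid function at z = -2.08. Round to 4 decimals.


First, exp(2.0800) = 8.0045.
Then sigma(z) = 1/(1 + 8.0045) = 0.1111.

0.1111


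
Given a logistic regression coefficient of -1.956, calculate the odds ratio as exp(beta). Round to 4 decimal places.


exp(-1.956) = 0.1414.
So the odds ratio is 0.1414.

0.1414


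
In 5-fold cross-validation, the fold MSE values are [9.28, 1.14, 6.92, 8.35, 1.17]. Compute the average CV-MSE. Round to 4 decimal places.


Add all fold MSEs: 26.8600.
Divide by k = 5: 26.8600/5 = 5.3720.

5.3720


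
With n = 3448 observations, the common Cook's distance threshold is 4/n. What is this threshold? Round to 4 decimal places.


Using the rule of thumb:
Threshold = 4 / 3448 = 0.0012.

0.0012
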